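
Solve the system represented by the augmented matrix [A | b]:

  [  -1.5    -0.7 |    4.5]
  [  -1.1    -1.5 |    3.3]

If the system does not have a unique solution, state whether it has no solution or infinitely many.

x_1 = -3, x_2 = 0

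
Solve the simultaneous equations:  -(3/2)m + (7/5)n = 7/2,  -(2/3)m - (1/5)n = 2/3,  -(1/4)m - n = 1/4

Row-reduce:
R1 ← R1 / (-3/2).
R2 ← R2 + 2/3·R1.
R3 ← R3 + 1/4·R1.
R2 ← R2 / (-37/45).
R1 ← R1 + 14/15·R2.
R3 ← R3 + 37/30·R2.
Row 3 reduces to 0 = 1, a contradiction. The system is inconsistent.

no solution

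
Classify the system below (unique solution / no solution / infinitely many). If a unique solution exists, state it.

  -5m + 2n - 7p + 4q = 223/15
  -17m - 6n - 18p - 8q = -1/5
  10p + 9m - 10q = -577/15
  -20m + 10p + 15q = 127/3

Row-reduce the augmented matrix:
R1 ← R1 / (-5).
R2 ← R2 + 17·R1.
R3 ← R3 − 9·R1.
R4 ← R4 + 20·R1.
R2 ← R2 / (-64/5).
R1 ← R1 + 2/5·R2.
R3 ← R3 − 18/5·R2.
R4 ← R4 + 8·R2.
R3 ← R3 / (-31/32).
R1 ← R1 − 39/32·R3.
R2 ← R2 + 29/64·R3.
R4 ← R4 − 275/8·R3.
R4 ← R4 / (-9375/31).
R1 ← R1 + 350/31·R4.
R2 ← R2 − 181/31·R4.
R3 ← R3 − 284/31·R4.
Reading off the reduced rows gives m = -1/5, n = -7/5, p = -2/3, q = 3.

m = -1/5, n = -7/5, p = -2/3, q = 3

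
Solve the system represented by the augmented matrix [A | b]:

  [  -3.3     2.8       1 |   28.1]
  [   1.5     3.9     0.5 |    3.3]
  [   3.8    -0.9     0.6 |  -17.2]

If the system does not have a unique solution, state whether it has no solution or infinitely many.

x_1 = -5, x_2 = 2, x_3 = 6

Row-reduce the augmented matrix:
R1 ← R1 / (-33/10).
R2 ← R2 − 3/2·R1.
R3 ← R3 − 19/5·R1.
R2 ← R2 / (569/110).
R1 ← R1 + 28/33·R2.
R3 ← R3 − 767/330·R2.
R3 ← R3 / (22577/17070).
R1 ← R1 + 250/1707·R3.
R2 ← R2 − 105/569·R3.
Reading off the reduced rows gives x_1 = -5, x_2 = 2, x_3 = 6.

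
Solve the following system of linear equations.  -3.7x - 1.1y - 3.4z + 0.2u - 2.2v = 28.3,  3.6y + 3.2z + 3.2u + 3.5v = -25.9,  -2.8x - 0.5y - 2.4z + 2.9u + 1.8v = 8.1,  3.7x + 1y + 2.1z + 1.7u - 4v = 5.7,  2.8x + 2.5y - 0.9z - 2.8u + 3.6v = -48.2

Row-reduce the augmented matrix:
R1 ← R1 / (-37/10).
R3 ← R3 + 14/5·R1.
R4 ← R4 − 37/10·R1.
R5 ← R5 − 14/5·R1.
R2 ← R2 / (18/5).
R1 ← R1 − 11/37·R2.
R3 ← R3 − 123/370·R2.
R4 ← R4 + 1/10·R2.
R5 ← R5 − 617/370·R2.
R3 ← R3 / (-68/555).
R1 ← R1 − 218/333·R3.
R2 ← R2 − 8/9·R3.
R4 ← R4 + 109/90·R3.
R5 ← R5 + 16501/3330·R3.
R4 ← R4 / (-90821/4080).
R1 ← R1 − 2609/204·R4.
R2 ← R2 − 953/51·R4.
R3 ← R3 + 2723/136·R4.
R5 ← R5 + 421649/4080·R4.
R5 ← R5 / (166247747/3632840).
R1 ← R1 + 1546303/363284·R5.
R2 ← R2 + 2698225/363284·R5.
R3 ← R3 − 1413217/181642·R5.
R4 ← R4 − 606411/363284·R5.
Reading off the reduced rows gives x = -4, y = -5, z = 1, u = 2, v = -5.

x = -4, y = -5, z = 1, u = 2, v = -5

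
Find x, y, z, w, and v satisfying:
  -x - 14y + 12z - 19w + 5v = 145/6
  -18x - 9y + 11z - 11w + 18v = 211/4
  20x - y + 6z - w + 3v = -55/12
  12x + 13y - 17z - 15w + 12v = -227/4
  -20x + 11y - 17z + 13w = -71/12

Row-reduce the augmented matrix:
R1 ← R1 / (-1).
R2 ← R2 + 18·R1.
R3 ← R3 − 20·R1.
R4 ← R4 − 12·R1.
R5 ← R5 + 20·R1.
R2 ← R2 / (243).
R1 ← R1 − 14·R2.
R3 ← R3 + 281·R2.
R4 ← R4 + 155·R2.
R5 ← R5 − 291·R2.
R3 ← R3 / (2173/243).
R1 ← R1 + 46/243·R3.
R2 ← R2 + 205/243·R3.
R4 ← R4 + 914/243·R3.
R5 ← R5 + 932/81·R3.
R4 ← R4 / (-67640/2173).
R1 ← R1 + 71/2173·R4.
R2 ← R2 − 81/53·R4.
R3 ← R3 − 428/2173·R4.
R5 ← R5 + 2426/2173·R4.
R5 ← R5 / (175689/16910).
R1 ← R1 + 15897/33820·R5.
R2 ← R2 − 110047/33820·R5.
R3 ← R3 − 20504/8455·R5.
R4 ← R4 + 37351/33820·R5.
Reading off the reduced rows gives x = -2/3, y = -11/4, z = 1/2, w = 3/2, v = 3/2.

x = -2/3, y = -11/4, z = 1/2, w = 3/2, v = 3/2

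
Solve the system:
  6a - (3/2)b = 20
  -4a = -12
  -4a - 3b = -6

Row-reduce:
R1 ← R1 / (6).
R2 ← R2 + 4·R1.
R3 ← R3 + 4·R1.
R2 ← R2 / (-1).
R1 ← R1 + 1/4·R2.
R3 ← R3 + 4·R2.
Row 3 reduces to 0 = 2, a contradiction. The system is inconsistent.

no solution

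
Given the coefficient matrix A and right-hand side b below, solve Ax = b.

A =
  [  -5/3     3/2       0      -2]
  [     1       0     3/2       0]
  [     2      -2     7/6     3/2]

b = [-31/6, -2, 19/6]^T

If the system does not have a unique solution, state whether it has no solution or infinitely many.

infinitely many solutions

Row-reduce:
R1 ← R1 / (-5/3).
R2 ← R2 − 1·R1.
R3 ← R3 − 2·R1.
R2 ← R2 / (9/10).
R1 ← R1 + 9/10·R2.
R3 ← R3 + 1/5·R2.
R3 ← R3 / (3/2).
R1 ← R1 − 3/2·R3.
R2 ← R2 − 5/3·R3.
Rank is 3 with 4 unknowns, leaving x_4 free.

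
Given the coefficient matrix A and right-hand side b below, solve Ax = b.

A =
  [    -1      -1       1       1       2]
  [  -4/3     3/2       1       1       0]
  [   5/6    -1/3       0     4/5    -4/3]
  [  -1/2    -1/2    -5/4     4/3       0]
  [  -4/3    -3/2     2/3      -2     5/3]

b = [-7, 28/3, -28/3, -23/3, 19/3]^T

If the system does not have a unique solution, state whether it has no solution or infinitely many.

x_1 = -4, x_2 = 6, x_3 = 0, x_4 = -5, x_5 = 0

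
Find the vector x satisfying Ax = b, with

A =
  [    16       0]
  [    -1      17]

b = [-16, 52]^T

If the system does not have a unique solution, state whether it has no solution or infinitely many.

x_1 = -1, x_2 = 3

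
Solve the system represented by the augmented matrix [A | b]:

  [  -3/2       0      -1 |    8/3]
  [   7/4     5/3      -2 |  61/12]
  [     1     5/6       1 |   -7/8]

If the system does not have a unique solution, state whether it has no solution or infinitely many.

Row-reduce the augmented matrix:
R1 ← R1 / (-3/2).
R2 ← R2 − 7/4·R1.
R3 ← R3 − 1·R1.
R2 ← R2 / (5/3).
R3 ← R3 − 5/6·R2.
R3 ← R3 / (23/12).
R1 ← R1 − 2/3·R3.
R2 ← R2 + 19/10·R3.
Reading off the reduced rows gives x_1 = -2/3, x_2 = 7/4, x_3 = -5/3.

x_1 = -2/3, x_2 = 7/4, x_3 = -5/3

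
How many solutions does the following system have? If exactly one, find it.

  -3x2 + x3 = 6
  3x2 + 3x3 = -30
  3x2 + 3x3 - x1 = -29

x1 = -1, x2 = -4, x3 = -6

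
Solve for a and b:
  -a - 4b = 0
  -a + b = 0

From equation 1: a = 0 − 4·b.
Substitute into equation 2 and solve: b = 0.
Then a = 0.

a = 0, b = 0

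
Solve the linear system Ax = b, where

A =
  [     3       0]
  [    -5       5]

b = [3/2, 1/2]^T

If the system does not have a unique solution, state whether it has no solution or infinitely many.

x_1 = 1/2, x_2 = 3/5

Row-reduce the augmented matrix:
R1 ← R1 / (3).
R2 ← R2 + 5·R1.
R2 ← R2 / (5).
Reading off the reduced rows gives x_1 = 1/2, x_2 = 3/5.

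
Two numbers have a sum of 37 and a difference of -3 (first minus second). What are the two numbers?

first number: 17, second number: 20

Let x = first number, y = second number.
  y + x = 37
  x - y = -3
From equation 1: x = 37 − y.
Substitute into equation 2 and solve: y = 20.
Then x = 17.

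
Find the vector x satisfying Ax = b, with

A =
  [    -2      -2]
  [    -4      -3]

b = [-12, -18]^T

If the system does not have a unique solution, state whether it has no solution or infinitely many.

x_1 = 0, x_2 = 6

Row-reduce the augmented matrix:
R1 ← R1 / (-2).
R2 ← R2 + 4·R1.
R1 ← R1 − 1·R2.
Reading off the reduced rows gives x_1 = 0, x_2 = 6.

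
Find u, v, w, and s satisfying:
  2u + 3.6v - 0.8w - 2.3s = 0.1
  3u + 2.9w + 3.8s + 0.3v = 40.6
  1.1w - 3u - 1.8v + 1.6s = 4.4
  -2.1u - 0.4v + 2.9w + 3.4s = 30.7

u = 1, v = 4, w = 6, s = 5

Row-reduce the augmented matrix:
R1 ← R1 / (2).
R2 ← R2 − 3·R1.
R3 ← R3 + 3·R1.
R4 ← R4 + 21/10·R1.
R2 ← R2 / (-51/10).
R1 ← R1 − 9/5·R2.
R3 ← R3 − 18/5·R2.
R4 ← R4 − 169/50·R2.
R3 ← R3 / (95/34).
R1 ← R1 − 89/85·R3.
R2 ← R2 + 41/51·R3.
R4 ← R4 − 6091/1275·R3.
R4 ← R4 / (57863/285000).
R1 ← R1 − 1751/9500·R4.
R2 ← R2 + 686/1425·R4.
R3 ← R3 − 1111/950·R4.
Reading off the reduced rows gives u = 1, v = 4, w = 6, s = 5.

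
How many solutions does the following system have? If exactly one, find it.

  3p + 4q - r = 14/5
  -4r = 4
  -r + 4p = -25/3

p = -7/3, q = 11/5, r = -1

Row-reduce the augmented matrix:
R1 ← R1 / (3).
R3 ← R3 − 4·R1.
Swap R2 and R3.
R2 ← R2 / (-16/3).
R1 ← R1 − 4/3·R2.
R3 ← R3 / (-4).
R1 ← R1 + 1/4·R3.
R2 ← R2 + 1/16·R3.
Reading off the reduced rows gives p = -7/3, q = 11/5, r = -1.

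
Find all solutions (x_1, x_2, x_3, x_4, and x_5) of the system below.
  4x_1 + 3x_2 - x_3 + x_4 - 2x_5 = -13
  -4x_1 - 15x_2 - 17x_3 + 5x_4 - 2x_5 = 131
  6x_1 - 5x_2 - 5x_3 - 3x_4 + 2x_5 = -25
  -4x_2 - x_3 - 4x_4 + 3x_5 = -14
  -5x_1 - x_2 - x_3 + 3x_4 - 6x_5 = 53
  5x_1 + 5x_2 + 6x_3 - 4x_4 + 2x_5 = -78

Row-reduce the augmented matrix:
R1 ← R1 / (4).
R2 ← R2 + 4·R1.
R3 ← R3 − 6·R1.
R5 ← R5 + 5·R1.
R6 ← R6 − 5·R1.
R2 ← R2 / (-12).
R1 ← R1 − 3/4·R2.
R3 ← R3 + 19/2·R2.
R4 ← R4 + 4·R2.
R5 ← R5 − 11/4·R2.
R6 ← R6 − 5/4·R2.
R3 ← R3 / (43/4).
R1 ← R1 + 11/8·R3.
R2 ← R2 − 3/2·R3.
R4 ← R4 − 5·R3.
R5 ← R5 + 51/8·R3.
R6 ← R6 − 43/8·R3.
R4 ← R4 / (-73/43).
R1 ← R1 + 24/43·R4.
R2 ← R2 − 34/43·R4.
R3 ← R3 + 37/43·R4.
R5 ← R5 − 6/43·R4.
R5 ← R5 / (-992/219).
R1 ← R1 − 26/219·R5.
R2 ← R2 + 122/219·R5.
R3 ← R3 − 107/219·R5.
R4 ← R4 + 23/73·R5.
R6 reduces to 0 = 0, so the extra equation is consistent.
Reading off the reduced rows gives x_1 = -6, x_2 = 0, x_3 = -5, x_4 = 4, x_5 = -1.

x_1 = -6, x_2 = 0, x_3 = -5, x_4 = 4, x_5 = -1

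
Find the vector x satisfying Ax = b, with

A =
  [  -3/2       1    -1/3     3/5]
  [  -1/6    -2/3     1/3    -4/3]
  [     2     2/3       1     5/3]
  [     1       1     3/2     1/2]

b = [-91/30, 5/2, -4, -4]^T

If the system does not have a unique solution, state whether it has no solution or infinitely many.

Row-reduce the augmented matrix:
R1 ← R1 / (-3/2).
R2 ← R2 + 1/6·R1.
R3 ← R3 − 2·R1.
R4 ← R4 − 1·R1.
R2 ← R2 / (-7/9).
R1 ← R1 + 2/3·R2.
R3 ← R3 − 2·R2.
R4 ← R4 − 5/3·R2.
R3 ← R3 / (95/63).
R1 ← R1 + 2/21·R3.
R2 ← R2 + 10/21·R3.
R4 ← R4 − 29/14·R3.
R4 ← R4 / (-258/475).
R1 ← R1 − 346/475·R4.
R2 ← R2 − 137/95·R4.
R3 ← R3 + 357/475·R4.
Reading off the reduced rows gives x_1 = 1, x_2 = -1, x_3 = -2, x_4 = -2.

x_1 = 1, x_2 = -1, x_3 = -2, x_4 = -2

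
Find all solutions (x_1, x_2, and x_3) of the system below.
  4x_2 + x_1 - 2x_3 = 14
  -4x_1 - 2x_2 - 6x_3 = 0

Row-reduce:
R2 ← R2 + 4·R1.
R2 ← R2 / (14).
R1 ← R1 − 4·R2.
Rank is 2 with 3 unknowns, leaving x_3 free.

infinitely many solutions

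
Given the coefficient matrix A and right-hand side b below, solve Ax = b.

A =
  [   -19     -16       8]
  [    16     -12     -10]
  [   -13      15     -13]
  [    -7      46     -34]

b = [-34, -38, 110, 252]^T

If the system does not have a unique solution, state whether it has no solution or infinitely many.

no solution

Row-reduce:
R1 ← R1 / (-19).
R2 ← R2 − 16·R1.
R3 ← R3 + 13·R1.
R4 ← R4 + 7·R1.
R2 ← R2 / (-484/19).
R1 ← R1 − 16/19·R2.
R3 ← R3 − 493/19·R2.
R4 ← R4 − 986/19·R2.
R3 ← R3 / (-5275/242).
R1 ← R1 + 64/121·R3.
R2 ← R2 − 31/242·R3.
R4 ← R4 + 5275/121·R3.
Row 4 reduces to 0 = -2, a contradiction. The system is inconsistent.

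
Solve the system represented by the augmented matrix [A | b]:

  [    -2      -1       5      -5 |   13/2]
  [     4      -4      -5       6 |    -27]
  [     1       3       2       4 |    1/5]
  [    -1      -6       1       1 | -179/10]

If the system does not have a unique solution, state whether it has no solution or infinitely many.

Row-reduce the augmented matrix:
R1 ← R1 / (-2).
R2 ← R2 − 4·R1.
R3 ← R3 − 1·R1.
R4 ← R4 + 1·R1.
R2 ← R2 / (-6).
R1 ← R1 − 1/2·R2.
R3 ← R3 − 5/2·R2.
R4 ← R4 + 11/2·R2.
R3 ← R3 / (79/12).
R1 ← R1 + 25/12·R3.
R2 ← R2 + 5/6·R3.
R4 ← R4 + 73/12·R3.
R4 ← R4 / (554/79).
R1 ← R1 − 167/79·R4.
R2 ← R2 − 51/79·R4.
R3 ← R3 + 2/79·R4.
Reading off the reduced rows gives x_1 = -2, x_2 = 3, x_3 = -2/5, x_4 = -3/2.

x_1 = -2, x_2 = 3, x_3 = -2/5, x_4 = -3/2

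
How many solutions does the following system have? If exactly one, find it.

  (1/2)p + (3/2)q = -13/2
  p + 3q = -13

Row-reduce:
R1 ← R1 / (1/2).
R2 ← R2 − 1·R1.
Rank is 1 with 2 unknowns, leaving q free.

infinitely many solutions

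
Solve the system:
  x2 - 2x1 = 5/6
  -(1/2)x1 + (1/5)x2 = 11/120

From equation 1: x2 = 5/6 + 2·x1.
Substitute into equation 2 and solve: x1 = 3/4.
Then x2 = 7/3.

x1 = 3/4, x2 = 7/3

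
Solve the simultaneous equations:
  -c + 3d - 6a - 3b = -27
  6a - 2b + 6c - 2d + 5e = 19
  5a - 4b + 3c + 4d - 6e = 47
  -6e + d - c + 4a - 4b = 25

Row-reduce:
R1 ← R1 / (-6).
R2 ← R2 − 6·R1.
R3 ← R3 − 5·R1.
R4 ← R4 − 4·R1.
R2 ← R2 / (-5).
R1 ← R1 − 1/2·R2.
R3 ← R3 + 13/2·R2.
R4 ← R4 + 6·R2.
R3 ← R3 / (-13/3).
R1 ← R1 − 2/3·R3.
R2 ← R2 + 1·R3.
R4 ← R4 + 23/3·R3.
R4 ← R4 / (-37/5).
R1 ← R1 − 2/5·R4.
R2 ← R2 + 7/5·R4.
R3 ← R3 + 6/5·R4.
Rank is 4 with 5 unknowns, leaving e free.

infinitely many solutions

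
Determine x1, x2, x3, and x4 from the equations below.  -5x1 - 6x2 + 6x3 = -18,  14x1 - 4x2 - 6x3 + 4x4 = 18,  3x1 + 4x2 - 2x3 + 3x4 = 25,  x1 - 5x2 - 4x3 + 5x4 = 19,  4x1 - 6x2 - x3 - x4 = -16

Row-reduce the augmented matrix:
R1 ← R1 / (-5).
R2 ← R2 − 14·R1.
R3 ← R3 − 3·R1.
R4 ← R4 − 1·R1.
R5 ← R5 − 4·R1.
R2 ← R2 / (-104/5).
R1 ← R1 − 6/5·R2.
R3 ← R3 − 2/5·R2.
R4 ← R4 + 31/5·R2.
R5 ← R5 + 54/5·R2.
R3 ← R3 / (47/26).
R1 ← R1 + 15/26·R3.
R2 ← R2 + 27/52·R3.
R4 ← R4 + 313/52·R3.
R5 ← R5 + 47/26·R3.
R4 ← R4 / (1321/94).
R1 ← R1 − 57/47·R4.
R2 ← R2 − 65/94·R4.
R3 ← R3 − 80/47·R4.
R5 reduces to 0 = 0, so the extra equation is consistent.
Reading off the reduced rows gives x1 = 0, x2 = 2, x3 = -1, x4 = 5.

x1 = 0, x2 = 2, x3 = -1, x4 = 5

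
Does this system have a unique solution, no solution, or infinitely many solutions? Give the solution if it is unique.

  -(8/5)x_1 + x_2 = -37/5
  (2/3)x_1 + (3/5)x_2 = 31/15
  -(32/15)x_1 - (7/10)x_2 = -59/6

no solution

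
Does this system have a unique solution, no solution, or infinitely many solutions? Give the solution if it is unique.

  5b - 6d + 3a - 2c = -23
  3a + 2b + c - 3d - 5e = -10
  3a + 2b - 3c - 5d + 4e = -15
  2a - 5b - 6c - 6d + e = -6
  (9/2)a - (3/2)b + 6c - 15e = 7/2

no solution

Row-reduce:
R1 ← R1 / (3).
R2 ← R2 − 3·R1.
R3 ← R3 − 3·R1.
R4 ← R4 − 2·R1.
R5 ← R5 − 9/2·R1.
R2 ← R2 / (-3).
R1 ← R1 − 5/3·R2.
R3 ← R3 + 3·R2.
R4 ← R4 + 25/3·R2.
R5 ← R5 + 9·R2.
R3 ← R3 / (-4).
R1 ← R1 − 1·R3.
R2 ← R2 + 1·R3.
R4 ← R4 + 13·R3.
R4 ← R4 / (-23/6).
R1 ← R1 + 5/6·R4.
R2 ← R2 + 1/2·R4.
R3 ← R3 − 1/2·R4.
Row 5 reduces to 0 = -1, a contradiction. The system is inconsistent.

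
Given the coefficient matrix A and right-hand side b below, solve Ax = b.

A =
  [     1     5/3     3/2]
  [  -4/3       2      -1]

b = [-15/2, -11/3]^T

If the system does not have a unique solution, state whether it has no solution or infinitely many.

infinitely many solutions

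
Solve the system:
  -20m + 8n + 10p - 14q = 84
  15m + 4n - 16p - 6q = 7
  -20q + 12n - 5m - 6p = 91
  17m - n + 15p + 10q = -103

infinitely many solutions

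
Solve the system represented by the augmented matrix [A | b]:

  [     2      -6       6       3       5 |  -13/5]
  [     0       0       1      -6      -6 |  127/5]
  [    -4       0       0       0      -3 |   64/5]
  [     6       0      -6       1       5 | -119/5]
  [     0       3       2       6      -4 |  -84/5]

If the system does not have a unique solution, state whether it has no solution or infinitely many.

x_1 = -2, x_2 = -8/3, x_3 = 1/5, x_4 = -13/5, x_5 = -8/5

Row-reduce the augmented matrix:
R1 ← R1 / (2).
R3 ← R3 + 4·R1.
R4 ← R4 − 6·R1.
Swap R2 and R3.
R2 ← R2 / (-12).
R1 ← R1 + 3·R2.
R4 ← R4 − 18·R2.
R5 ← R5 − 3·R2.
R2 ← R2 + 1·R3.
R4 ← R4 + 6·R3.
R5 ← R5 − 5·R3.
R4 ← R4 / (-35).
R2 ← R2 + 13/2·R4.
R3 ← R3 + 6·R4.
R5 ← R5 − 75/2·R4.
R5 ← R5 / (-72/7).
R1 ← R1 − 3/4·R5.
R2 ← R2 − 1/105·R5.
R3 ← R3 − 3/35·R5.
R4 ← R4 − 71/70·R5.
Reading off the reduced rows gives x_1 = -2, x_2 = -8/3, x_3 = 1/5, x_4 = -13/5, x_5 = -8/5.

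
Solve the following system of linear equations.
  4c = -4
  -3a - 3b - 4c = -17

infinitely many solutions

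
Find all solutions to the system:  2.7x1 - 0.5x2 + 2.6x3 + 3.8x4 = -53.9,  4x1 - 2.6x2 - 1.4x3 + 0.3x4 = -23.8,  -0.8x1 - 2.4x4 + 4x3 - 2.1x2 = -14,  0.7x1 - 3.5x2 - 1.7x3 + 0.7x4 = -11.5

Row-reduce the augmented matrix:
R1 ← R1 / (27/10).
R2 ← R2 − 4·R1.
R3 ← R3 + 4/5·R1.
R4 ← R4 − 7/10·R1.
R2 ← R2 / (-251/135).
R1 ← R1 + 5/27·R2.
R3 ← R3 + 607/270·R2.
R4 ← R4 + 91/27·R2.
R3 ← R3 / (27913/2510).
R1 ← R1 − 373/251·R3.
R2 ← R2 − 709/251·R3.
R4 ← R4 − 17937/2510·R3.
R4 ← R4 / (3379499/558260).
R1 ← R1 − 34817/27913·R4.
R2 ← R2 − 43356/27913·R4.
R3 ← R3 − 25955/55826·R4.
Reading off the reduced rows gives x1 = -5, x2 = 4, x3 = -6, x4 = -6.

x1 = -5, x2 = 4, x3 = -6, x4 = -6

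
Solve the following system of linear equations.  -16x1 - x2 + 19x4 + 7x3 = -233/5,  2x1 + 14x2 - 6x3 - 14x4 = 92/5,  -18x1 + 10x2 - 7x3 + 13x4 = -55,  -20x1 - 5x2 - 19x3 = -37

Row-reduce the augmented matrix:
R1 ← R1 / (-16).
R2 ← R2 − 2·R1.
R3 ← R3 + 18·R1.
R4 ← R4 + 20·R1.
R2 ← R2 / (111/8).
R1 ← R1 − 1/16·R2.
R3 ← R3 − 89/8·R2.
R4 ← R4 + 15/4·R2.
R3 ← R3 / (-1195/111).
R1 ← R1 + 46/111·R3.
R2 ← R2 + 41/111·R3.
R4 ← R4 + 1078/37·R3.
R4 ← R4 / (-7039/239).
R1 ← R1 + 280/239·R4.
R2 ← R2 + 208/239·R4.
R3 ← R3 + 21/239·R4.
Reading off the reduced rows gives x1 = 1, x2 = -2/5, x3 = 1, x4 = -2.

x1 = 1, x2 = -2/5, x3 = 1, x4 = -2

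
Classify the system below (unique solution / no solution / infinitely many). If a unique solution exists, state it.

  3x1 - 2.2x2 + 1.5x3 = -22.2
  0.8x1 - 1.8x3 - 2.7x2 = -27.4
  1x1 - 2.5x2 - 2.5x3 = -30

x1 = -5, x2 = 6, x3 = 4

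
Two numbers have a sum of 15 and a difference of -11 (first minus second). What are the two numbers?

first number: 2, second number: 13

Let x = first number, y = second number.
  x + y = 15
  x - y = -11
Row-reduce the augmented matrix:
R2 ← R2 − 1·R1.
R2 ← R2 / (-2).
R1 ← R1 − 1·R2.
Reading off the reduced rows gives x = 2, y = 13.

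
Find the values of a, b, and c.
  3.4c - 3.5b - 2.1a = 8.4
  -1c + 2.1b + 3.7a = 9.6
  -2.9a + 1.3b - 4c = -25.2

Row-reduce the augmented matrix:
R1 ← R1 / (-21/10).
R2 ← R2 − 37/10·R1.
R3 ← R3 + 29/10·R1.
R2 ← R2 / (-61/15).
R1 ← R1 − 5/3·R2.
R3 ← R3 − 92/15·R2.
R3 ← R3 / (-499/427).
R1 ← R1 − 26/61·R3.
R2 ← R2 + 524/427·R3.
Reading off the reduced rows gives a = 6, b = -6, c = 0.

a = 6, b = -6, c = 0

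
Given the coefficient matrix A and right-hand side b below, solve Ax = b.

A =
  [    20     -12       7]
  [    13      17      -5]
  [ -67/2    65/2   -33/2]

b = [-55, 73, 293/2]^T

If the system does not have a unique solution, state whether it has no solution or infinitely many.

infinitely many solutions

Row-reduce:
R1 ← R1 / (20).
R2 ← R2 − 13·R1.
R3 ← R3 + 67/2·R1.
R2 ← R2 / (124/5).
R1 ← R1 + 3/5·R2.
R3 ← R3 − 62/5·R2.
Rank is 2 with 3 unknowns, leaving x_3 free.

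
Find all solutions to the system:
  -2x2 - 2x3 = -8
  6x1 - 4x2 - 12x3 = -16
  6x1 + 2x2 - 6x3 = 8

Row-reduce:
Swap R1 and R2.
R1 ← R1 / (6).
R3 ← R3 − 6·R1.
R2 ← R2 / (-2).
R1 ← R1 + 2/3·R2.
R3 ← R3 − 6·R2.
Rank is 2 with 3 unknowns, leaving x3 free.

infinitely many solutions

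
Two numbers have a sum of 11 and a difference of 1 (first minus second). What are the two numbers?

first number: 6, second number: 5

Let x = first number, y = second number.
  x + y = 11
  x - y = 1
Row-reduce the augmented matrix:
R2 ← R2 − 1·R1.
R2 ← R2 / (-2).
R1 ← R1 − 1·R2.
Reading off the reduced rows gives x = 6, y = 5.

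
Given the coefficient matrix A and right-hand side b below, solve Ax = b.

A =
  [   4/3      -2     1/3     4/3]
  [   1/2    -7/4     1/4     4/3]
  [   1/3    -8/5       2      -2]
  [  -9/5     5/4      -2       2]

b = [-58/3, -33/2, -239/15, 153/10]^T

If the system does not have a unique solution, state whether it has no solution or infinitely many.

Row-reduce the augmented matrix:
R1 ← R1 / (4/3).
R2 ← R2 − 1/2·R1.
R3 ← R3 − 1/3·R1.
R4 ← R4 + 9/5·R1.
R2 ← R2 / (-1).
R1 ← R1 + 3/2·R2.
R3 ← R3 + 11/10·R2.
R4 ← R4 + 29/20·R2.
R3 ← R3 / (427/240).
R1 ← R1 − 1/16·R3.
R2 ← R2 + 1/8·R3.
R4 ← R4 + 277/160·R3.
R4 ← R4 / (-3656/6405).
R1 ← R1 + 58/427·R4.
R2 ← R2 + 1360/1281·R4.
R3 ← R3 + 780/427·R4.
Reading off the reduced rows gives x_1 = -1, x_2 = 6, x_3 = -6, x_4 = -3.

x_1 = -1, x_2 = 6, x_3 = -6, x_4 = -3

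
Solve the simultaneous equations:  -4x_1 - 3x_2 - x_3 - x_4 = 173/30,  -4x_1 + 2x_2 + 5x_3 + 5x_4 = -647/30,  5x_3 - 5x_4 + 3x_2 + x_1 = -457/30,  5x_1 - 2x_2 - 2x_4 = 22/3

x_1 = 3/5, x_2 = -5/3, x_3 = -8/3, x_4 = -1/2

Row-reduce the augmented matrix:
R1 ← R1 / (-4).
R2 ← R2 + 4·R1.
R3 ← R3 − 1·R1.
R4 ← R4 − 5·R1.
R2 ← R2 / (5).
R1 ← R1 − 3/4·R2.
R3 ← R3 − 9/4·R2.
R4 ← R4 + 23/4·R2.
R3 ← R3 / (41/20).
R1 ← R1 + 13/20·R3.
R2 ← R2 − 6/5·R3.
R4 ← R4 − 113/20·R3.
R4 ← R4 / (1048/41).
R1 ← R1 + 130/41·R4.
R2 ← R2 − 240/41·R4.
R3 ← R3 + 159/41·R4.
Reading off the reduced rows gives x_1 = 3/5, x_2 = -5/3, x_3 = -8/3, x_4 = -1/2.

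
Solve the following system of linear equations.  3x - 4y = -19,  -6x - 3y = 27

Row-reduce the augmented matrix:
R1 ← R1 / (3).
R2 ← R2 + 6·R1.
R2 ← R2 / (-11).
R1 ← R1 + 4/3·R2.
Reading off the reduced rows gives x = -5, y = 1.

x = -5, y = 1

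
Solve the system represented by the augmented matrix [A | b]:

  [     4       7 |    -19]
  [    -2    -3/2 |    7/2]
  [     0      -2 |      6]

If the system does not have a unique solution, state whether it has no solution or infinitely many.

Row-reduce the augmented matrix:
R1 ← R1 / (4).
R2 ← R2 + 2·R1.
R2 ← R2 / (2).
R1 ← R1 − 7/4·R2.
R3 ← R3 + 2·R2.
R3 reduces to 0 = 0, so the extra equation is consistent.
Reading off the reduced rows gives x_1 = 1/2, x_2 = -3.

x_1 = 1/2, x_2 = -3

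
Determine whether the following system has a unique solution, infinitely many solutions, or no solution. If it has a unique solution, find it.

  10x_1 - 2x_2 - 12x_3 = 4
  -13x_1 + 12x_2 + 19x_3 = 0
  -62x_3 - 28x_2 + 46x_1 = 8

Row-reduce:
R1 ← R1 / (10).
R2 ← R2 + 13·R1.
R3 ← R3 − 46·R1.
R2 ← R2 / (47/5).
R1 ← R1 + 1/5·R2.
R3 ← R3 + 94/5·R2.
Rank is 2 with 3 unknowns, leaving x_3 free.

infinitely many solutions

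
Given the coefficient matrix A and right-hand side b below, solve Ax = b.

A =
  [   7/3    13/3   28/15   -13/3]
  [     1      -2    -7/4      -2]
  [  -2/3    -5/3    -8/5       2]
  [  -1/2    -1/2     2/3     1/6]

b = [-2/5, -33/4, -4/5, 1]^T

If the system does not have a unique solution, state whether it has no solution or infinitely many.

Row-reduce:
R1 ← R1 / (7/3).
R2 ← R2 − 1·R1.
R3 ← R3 + 2/3·R1.
R4 ← R4 + 1/2·R1.
R2 ← R2 / (-27/7).
R1 ← R1 − 13/7·R2.
R3 ← R3 + 3/7·R2.
R4 ← R4 − 3/7·R2.
R3 ← R3 / (-47/60).
R1 ← R1 + 77/180·R3.
R2 ← R2 − 119/180·R3.
R4 ← R4 − 47/60·R3.
Rank is 3 with 4 unknowns, leaving x_4 free.

infinitely many solutions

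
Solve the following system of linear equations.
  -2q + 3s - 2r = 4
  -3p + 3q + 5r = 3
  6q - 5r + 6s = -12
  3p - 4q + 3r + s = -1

p = -3, q = -2, r = 0, s = 0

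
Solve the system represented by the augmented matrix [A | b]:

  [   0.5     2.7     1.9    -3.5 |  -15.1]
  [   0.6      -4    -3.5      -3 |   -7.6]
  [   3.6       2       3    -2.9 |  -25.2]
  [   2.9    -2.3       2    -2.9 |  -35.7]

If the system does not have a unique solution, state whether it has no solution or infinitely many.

x_1 = -1, x_2 = 4, x_3 = -6, x_4 = 4

Row-reduce the augmented matrix:
R1 ← R1 / (1/2).
R2 ← R2 − 3/5·R1.
R3 ← R3 − 18/5·R1.
R4 ← R4 − 29/10·R1.
R2 ← R2 / (-181/25).
R1 ← R1 − 27/5·R2.
R3 ← R3 + 436/25·R2.
R4 ← R4 + 449/25·R2.
R3 ← R3 / (587/181).
R1 ← R1 + 185/362·R3.
R2 ← R2 − 289/362·R3.
R4 ← R4 − 4813/905·R3.
R4 ← R4 / (-510853/29350).
R1 ← R1 + 7153/2348·R4.
R2 ← R2 + 58039/11740·R4.
R3 ← R3 − 35131/5870·R4.
Reading off the reduced rows gives x_1 = -1, x_2 = 4, x_3 = -6, x_4 = 4.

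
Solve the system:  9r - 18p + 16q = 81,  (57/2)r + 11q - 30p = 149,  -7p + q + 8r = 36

no solution

Row-reduce:
R1 ← R1 / (-18).
R2 ← R2 + 30·R1.
R3 ← R3 + 7·R1.
R2 ← R2 / (-47/3).
R1 ← R1 + 8/9·R2.
R3 ← R3 + 47/9·R2.
Row 3 reduces to 0 = -1/6, a contradiction. The system is inconsistent.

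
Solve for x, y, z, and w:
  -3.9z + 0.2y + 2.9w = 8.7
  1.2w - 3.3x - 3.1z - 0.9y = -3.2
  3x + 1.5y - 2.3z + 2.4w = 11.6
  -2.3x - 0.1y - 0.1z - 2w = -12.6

x = 4, y = -5, z = -1, w = 2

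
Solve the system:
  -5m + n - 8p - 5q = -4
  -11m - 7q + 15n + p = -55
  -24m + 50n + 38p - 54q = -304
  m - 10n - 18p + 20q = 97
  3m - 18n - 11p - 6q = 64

Row-reduce the augmented matrix:
R1 ← R1 / (-5).
R2 ← R2 + 11·R1.
R3 ← R3 + 24·R1.
R4 ← R4 − 1·R1.
R5 ← R5 − 3·R1.
R2 ← R2 / (64/5).
R1 ← R1 + 1/5·R2.
R3 ← R3 − 226/5·R2.
R4 ← R4 + 49/5·R2.
R5 ← R5 + 87/5·R2.
R3 ← R3 / (343/32).
R1 ← R1 − 121/64·R3.
R2 ← R2 − 93/64·R3.
R4 ← R4 + 343/64·R3.
R5 ← R5 − 607/64·R3.
Swap R4 and R5.
R4 ← R4 / (12170/343).
R1 ← R1 − 3034/343·R4.
R2 ← R2 − 2159/343·R4.
R3 ← R3 + 1412/343·R4.
R5 reduces to 0 = 0, so the extra equation is consistent.
Reading off the reduced rows gives m = -5, n = -6, p = 1, q = 3.

m = -5, n = -6, p = 1, q = 3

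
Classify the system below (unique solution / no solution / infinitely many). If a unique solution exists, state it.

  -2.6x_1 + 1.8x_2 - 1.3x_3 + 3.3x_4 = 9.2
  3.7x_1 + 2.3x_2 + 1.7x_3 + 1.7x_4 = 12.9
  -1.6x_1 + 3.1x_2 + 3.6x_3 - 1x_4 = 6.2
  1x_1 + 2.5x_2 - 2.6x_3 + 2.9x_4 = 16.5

x_1 = 1, x_2 = 4, x_3 = -1, x_4 = 1

Row-reduce the augmented matrix:
R1 ← R1 / (-13/5).
R2 ← R2 − 37/10·R1.
R3 ← R3 + 8/5·R1.
R4 ← R4 − 1·R1.
R2 ← R2 / (316/65).
R1 ← R1 + 9/13·R2.
R3 ← R3 − 259/130·R2.
R4 ← R4 − 83/26·R2.
R3 ← R3 / (56393/12640).
R1 ← R1 − 605/1264·R3.
R2 ← R2 + 39/1264·R3.
R4 ← R4 + 37939/12640·R3.
R4 ← R4 / (-2161659/563930).
R1 ← R1 − 13984/56393·R4.
R2 ← R2 − 71990/56393·R4.
R3 ← R3 + 71441/56393·R4.
Reading off the reduced rows gives x_1 = 1, x_2 = 4, x_3 = -1, x_4 = 1.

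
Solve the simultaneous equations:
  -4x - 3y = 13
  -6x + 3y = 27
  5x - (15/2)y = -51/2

no solution

Row-reduce:
R1 ← R1 / (-4).
R2 ← R2 + 6·R1.
R3 ← R3 − 5·R1.
R2 ← R2 / (15/2).
R1 ← R1 − 3/4·R2.
R3 ← R3 + 45/4·R2.
Row 3 reduces to 0 = 2, a contradiction. The system is inconsistent.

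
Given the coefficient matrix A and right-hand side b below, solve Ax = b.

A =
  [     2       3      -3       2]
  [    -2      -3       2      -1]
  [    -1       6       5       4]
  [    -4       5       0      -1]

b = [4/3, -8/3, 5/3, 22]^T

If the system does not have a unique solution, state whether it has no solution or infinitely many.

x_1 = -2, x_2 = 7/3, x_3 = -1, x_4 = -7/3

Row-reduce the augmented matrix:
R1 ← R1 / (2).
R2 ← R2 + 2·R1.
R3 ← R3 + 1·R1.
R4 ← R4 + 4·R1.
Swap R2 and R3.
R2 ← R2 / (15/2).
R1 ← R1 − 3/2·R2.
R4 ← R4 − 11·R2.
R3 ← R3 / (-1).
R1 ← R1 + 11/5·R3.
R2 ← R2 − 7/15·R3.
R4 ← R4 + 167/15·R3.
R4 ← R4 / (-232/15).
R1 ← R1 + 11/5·R4.
R2 ← R2 − 17/15·R4.
R3 ← R3 + 1·R4.
Reading off the reduced rows gives x_1 = -2, x_2 = 7/3, x_3 = -1, x_4 = -7/3.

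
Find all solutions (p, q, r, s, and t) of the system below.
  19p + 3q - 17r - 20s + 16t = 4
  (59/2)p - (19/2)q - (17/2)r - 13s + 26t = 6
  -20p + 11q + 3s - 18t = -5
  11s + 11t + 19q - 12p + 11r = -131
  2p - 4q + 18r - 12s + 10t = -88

no solution

Row-reduce:
R1 ← R1 / (19).
R2 ← R2 − 59/2·R1.
R3 ← R3 + 20·R1.
R4 ← R4 + 12·R1.
R5 ← R5 − 2·R1.
R2 ← R2 / (-269/19).
R1 ← R1 − 3/19·R2.
R3 ← R3 − 269/19·R2.
R4 ← R4 − 397/19·R2.
R5 ← R5 + 82/19·R2.
Swap R3 and R4.
R3 ← R3 / (7175/269).
R1 ← R1 + 187/269·R3.
R2 ← R2 + 340/269·R3.
R5 ← R5 − 3856/269·R3.
Swap R4 and R5.
R4 ← R4 / (-206922/7175).
R1 ← R1 + 1431/7175·R4.
R2 ← R2 + 129/1435·R4.
R3 ← R3 − 6728/7175·R4.
Row 5 reduces to 0 = -1, a contradiction. The system is inconsistent.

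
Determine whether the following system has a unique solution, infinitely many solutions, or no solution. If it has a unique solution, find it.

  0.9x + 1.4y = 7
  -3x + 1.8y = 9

Row-reduce the augmented matrix:
R1 ← R1 / (9/10).
R2 ← R2 + 3·R1.
R2 ← R2 / (97/15).
R1 ← R1 − 14/9·R2.
Reading off the reduced rows gives x = 0, y = 5.

x = 0, y = 5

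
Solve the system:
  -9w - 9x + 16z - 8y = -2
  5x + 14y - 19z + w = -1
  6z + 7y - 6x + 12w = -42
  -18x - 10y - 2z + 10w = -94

Row-reduce the augmented matrix:
R1 ← R1 / (-9).
R2 ← R2 − 5·R1.
R3 ← R3 + 6·R1.
R4 ← R4 + 18·R1.
R2 ← R2 / (86/9).
R1 ← R1 − 8/9·R2.
R3 ← R3 − 37/3·R2.
R4 ← R4 − 6·R2.
R3 ← R3 / (721/86).
R1 ← R1 + 36/43·R3.
R2 ← R2 + 91/86·R3.
R4 ← R4 + 1189/43·R3.
R4 ← R4 / (77080/721).
R1 ← R1 − 2657/721·R4.
R2 ← R2 − 258/103·R4.
R3 ← R3 − 1992/721·R4.
Reading off the reduced rows gives x = 4, y = 0, z = 1, w = -2.

x = 4, y = 0, z = 1, w = -2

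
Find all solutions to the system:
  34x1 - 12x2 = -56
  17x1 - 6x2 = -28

Row-reduce:
R1 ← R1 / (34).
R2 ← R2 − 17·R1.
Rank is 1 with 2 unknowns, leaving x2 free.

infinitely many solutions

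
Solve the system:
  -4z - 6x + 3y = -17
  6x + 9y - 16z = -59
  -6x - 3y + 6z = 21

infinitely many solutions

Row-reduce:
R1 ← R1 / (-6).
R2 ← R2 − 6·R1.
R3 ← R3 + 6·R1.
R2 ← R2 / (12).
R1 ← R1 + 1/2·R2.
R3 ← R3 + 6·R2.
Rank is 2 with 3 unknowns, leaving z free.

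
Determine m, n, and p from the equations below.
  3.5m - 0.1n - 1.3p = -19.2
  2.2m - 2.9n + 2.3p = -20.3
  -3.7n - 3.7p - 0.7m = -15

Row-reduce the augmented matrix:
R1 ← R1 / (7/2).
R2 ← R2 − 11/5·R1.
R3 ← R3 + 7/10·R1.
R2 ← R2 / (-993/350).
R1 ← R1 + 1/35·R2.
R3 ← R3 + 93/25·R2.
R3 ← R3 / (-13318/1655).
R1 ← R1 + 400/993·R3.
R2 ← R2 + 1091/993·R3.
Reading off the reduced rows gives m = -5, n = 4, p = 1.

m = -5, n = 4, p = 1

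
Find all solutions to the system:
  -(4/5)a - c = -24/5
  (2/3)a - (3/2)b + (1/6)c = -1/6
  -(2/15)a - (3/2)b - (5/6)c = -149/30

infinitely many solutions

Row-reduce:
R1 ← R1 / (-4/5).
R2 ← R2 − 2/3·R1.
R3 ← R3 + 2/15·R1.
R2 ← R2 / (-3/2).
R3 ← R3 + 3/2·R2.
Rank is 2 with 3 unknowns, leaving c free.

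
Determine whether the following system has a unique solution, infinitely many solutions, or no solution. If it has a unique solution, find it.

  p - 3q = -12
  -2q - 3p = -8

From equation 1: p = -12 + 3·q.
Substitute into equation 2 and solve: q = 4.
Then p = 0.

p = 0, q = 4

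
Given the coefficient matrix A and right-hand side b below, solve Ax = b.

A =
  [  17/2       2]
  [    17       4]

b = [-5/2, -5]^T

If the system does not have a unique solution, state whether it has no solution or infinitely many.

Row-reduce:
R1 ← R1 / (17/2).
R2 ← R2 − 17·R1.
Rank is 1 with 2 unknowns, leaving x_2 free.

infinitely many solutions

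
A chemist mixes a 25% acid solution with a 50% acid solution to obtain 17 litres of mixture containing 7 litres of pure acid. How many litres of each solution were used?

Let a = litres of solution A, b = litres of solution B.
  a + b = 17
  (1/2)b + (1/4)a = 7
Row-reduce the augmented matrix:
R2 ← R2 − 1/4·R1.
R2 ← R2 / (1/4).
R1 ← R1 − 1·R2.
Reading off the reduced rows gives a = 6, b = 11.

litres of solution A: 6, litres of solution B: 11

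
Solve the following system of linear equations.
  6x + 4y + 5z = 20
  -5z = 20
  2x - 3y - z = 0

Row-reduce the augmented matrix:
R1 ← R1 / (6).
R3 ← R3 − 2·R1.
Swap R2 and R3.
R2 ← R2 / (-13/3).
R1 ← R1 − 2/3·R2.
R3 ← R3 / (-5).
R1 ← R1 − 11/26·R3.
R2 ← R2 − 8/13·R3.
Reading off the reduced rows gives x = 4, y = 4, z = -4.

x = 4, y = 4, z = -4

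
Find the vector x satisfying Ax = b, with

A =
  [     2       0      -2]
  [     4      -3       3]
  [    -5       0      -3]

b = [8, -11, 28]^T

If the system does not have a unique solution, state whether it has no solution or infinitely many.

x_1 = -2, x_2 = -5, x_3 = -6

Row-reduce the augmented matrix:
R1 ← R1 / (2).
R2 ← R2 − 4·R1.
R3 ← R3 + 5·R1.
R2 ← R2 / (-3).
R3 ← R3 / (-8).
R1 ← R1 + 1·R3.
R2 ← R2 + 7/3·R3.
Reading off the reduced rows gives x_1 = -2, x_2 = -5, x_3 = -6.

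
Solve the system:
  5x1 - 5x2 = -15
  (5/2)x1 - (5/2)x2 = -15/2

infinitely many solutions

Row-reduce:
R1 ← R1 / (5).
R2 ← R2 − 5/2·R1.
Rank is 1 with 2 unknowns, leaving x2 free.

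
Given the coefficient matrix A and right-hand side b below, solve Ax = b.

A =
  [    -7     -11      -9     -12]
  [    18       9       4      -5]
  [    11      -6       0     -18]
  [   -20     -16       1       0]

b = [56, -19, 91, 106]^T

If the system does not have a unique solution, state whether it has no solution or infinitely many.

Row-reduce the augmented matrix:
R1 ← R1 / (-7).
R2 ← R2 − 18·R1.
R3 ← R3 − 11·R1.
R4 ← R4 + 20·R1.
R2 ← R2 / (-135/7).
R1 ← R1 − 11/7·R2.
R3 ← R3 + 163/7·R2.
R4 ← R4 − 108/7·R2.
R3 ← R3 / (1211/135).
R1 ← R1 + 37/135·R3.
R2 ← R2 − 134/135·R3.
R4 ← R4 − 57/5·R3.
R4 ← R4 / (-3125/1211).
R1 ← R1 + 1224/1211·R4.
R2 ← R2 − 1389/1211·R4.
R3 ← R3 − 869/1211·R4.
Reading off the reduced rows gives x_1 = -1, x_2 = -5, x_3 = 6, x_4 = -4.

x_1 = -1, x_2 = -5, x_3 = 6, x_4 = -4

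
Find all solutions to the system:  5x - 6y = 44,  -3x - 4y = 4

x = 4, y = -4

Row-reduce the augmented matrix:
R1 ← R1 / (5).
R2 ← R2 + 3·R1.
R2 ← R2 / (-38/5).
R1 ← R1 + 6/5·R2.
Reading off the reduced rows gives x = 4, y = -4.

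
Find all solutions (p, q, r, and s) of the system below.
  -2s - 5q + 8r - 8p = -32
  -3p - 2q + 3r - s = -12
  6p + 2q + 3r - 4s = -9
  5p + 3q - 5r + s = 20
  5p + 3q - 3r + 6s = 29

p = 4, q = -6, r = -3, s = 3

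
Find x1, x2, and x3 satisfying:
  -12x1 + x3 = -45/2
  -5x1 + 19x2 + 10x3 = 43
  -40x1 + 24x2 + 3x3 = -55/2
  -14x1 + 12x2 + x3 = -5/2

x1 = 2, x2 = 2, x3 = 3/2

Row-reduce the augmented matrix:
R1 ← R1 / (-12).
R2 ← R2 + 5·R1.
R3 ← R3 + 40·R1.
R4 ← R4 + 14·R1.
R2 ← R2 / (19).
R3 ← R3 − 24·R2.
R4 ← R4 − 12·R2.
R3 ← R3 / (-709/57).
R1 ← R1 + 1/12·R3.
R2 ← R2 − 115/228·R3.
R4 ← R4 + 709/114·R3.
R4 reduces to 0 = 0, so the extra equation is consistent.
Reading off the reduced rows gives x1 = 2, x2 = 2, x3 = 3/2.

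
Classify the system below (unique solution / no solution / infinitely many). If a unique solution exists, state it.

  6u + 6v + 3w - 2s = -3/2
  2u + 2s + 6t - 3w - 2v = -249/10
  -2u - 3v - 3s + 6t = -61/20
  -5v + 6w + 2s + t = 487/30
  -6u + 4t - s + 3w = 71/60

Row-reduce the augmented matrix:
R1 ← R1 / (6).
R2 ← R2 − 2·R1.
R3 ← R3 + 2·R1.
R5 ← R5 + 6·R1.
R2 ← R2 / (-4).
R1 ← R1 − 1·R2.
R3 ← R3 + 1·R2.
R4 ← R4 + 5·R2.
R5 ← R5 − 6·R2.
R3 ← R3 / (2).
R1 ← R1 + 1/2·R3.
R2 ← R2 − 1·R3.
R4 ← R4 − 11·R3.
R4 ← R4 / (45/2).
R1 ← R1 + 3/4·R4.
R2 ← R2 − 3/2·R4.
R3 ← R3 + 13/6·R4.
R5 ← R5 − 1·R4.
R5 ← R5 / (259/18).
R1 ← R1 − 19/12·R5.
R2 ← R2 + 5/3·R5.
R3 ← R3 + 41/54·R5.
R4 ← R4 + 25/18·R5.
Reading off the reduced rows gives u = -2/5, v = -9/5, w = 12/5, s = -9/4, t = -8/3.

u = -2/5, v = -9/5, w = 12/5, s = -9/4, t = -8/3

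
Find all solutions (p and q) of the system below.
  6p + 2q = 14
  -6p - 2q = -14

Row-reduce:
R1 ← R1 / (6).
R2 ← R2 + 6·R1.
Rank is 1 with 2 unknowns, leaving q free.

infinitely many solutions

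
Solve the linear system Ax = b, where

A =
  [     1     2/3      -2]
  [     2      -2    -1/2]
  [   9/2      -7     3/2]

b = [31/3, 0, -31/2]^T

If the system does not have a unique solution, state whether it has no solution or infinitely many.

Row-reduce:
R2 ← R2 − 2·R1.
R3 ← R3 − 9/2·R1.
R2 ← R2 / (-10/3).
R1 ← R1 − 2/3·R2.
R3 ← R3 + 10·R2.
Rank is 2 with 3 unknowns, leaving x_3 free.

infinitely many solutions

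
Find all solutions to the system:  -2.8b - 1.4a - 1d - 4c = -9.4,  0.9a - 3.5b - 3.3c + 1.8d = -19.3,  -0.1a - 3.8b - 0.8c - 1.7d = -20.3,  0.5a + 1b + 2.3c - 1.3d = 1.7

a = -4, b = 5, c = 0, d = 1

Row-reduce the augmented matrix:
R1 ← R1 / (-7/5).
R2 ← R2 − 9/10·R1.
R3 ← R3 + 1/10·R1.
R4 ← R4 − 1/2·R1.
R2 ← R2 / (-53/10).
R1 ← R1 − 2·R2.
R3 ← R3 + 18/5·R2.
R3 ← R3 / (6444/1855).
R1 ← R1 − 34/53·R3.
R2 ← R2 − 411/371·R3.
R4 ← R4 − 61/70·R3.
R4 ← R4 / (-4517/4296).
R1 ← R1 − 1715/1074·R4.
R2 ← R2 − 395/716·R4.
R3 ← R3 + 1493/2148·R4.
Reading off the reduced rows gives a = -4, b = 5, c = 0, d = 1.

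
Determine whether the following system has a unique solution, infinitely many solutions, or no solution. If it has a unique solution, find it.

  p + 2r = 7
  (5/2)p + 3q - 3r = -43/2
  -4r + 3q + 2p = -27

no solution

Row-reduce:
R2 ← R2 − 5/2·R1.
R3 ← R3 − 2·R1.
R2 ← R2 / (3).
R3 ← R3 − 3·R2.
Row 3 reduces to 0 = -2, a contradiction. The system is inconsistent.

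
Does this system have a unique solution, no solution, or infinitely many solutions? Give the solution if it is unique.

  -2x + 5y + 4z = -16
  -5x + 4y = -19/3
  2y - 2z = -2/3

x = -1/3, y = -2, z = -5/3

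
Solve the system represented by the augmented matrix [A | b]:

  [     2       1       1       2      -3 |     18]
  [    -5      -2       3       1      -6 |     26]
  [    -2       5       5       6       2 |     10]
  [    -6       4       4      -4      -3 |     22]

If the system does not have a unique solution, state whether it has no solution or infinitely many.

Row-reduce:
R1 ← R1 / (2).
R2 ← R2 + 5·R1.
R3 ← R3 + 2·R1.
R4 ← R4 + 6·R1.
R2 ← R2 / (1/2).
R1 ← R1 − 1/2·R2.
R3 ← R3 − 6·R2.
R4 ← R4 − 7·R2.
R3 ← R3 / (-60).
R1 ← R1 + 5·R3.
R2 ← R2 − 11·R3.
R4 ← R4 + 70·R3.
R4 ← R4 / (-22/3).
R1 ← R1 − 1/3·R4.
R2 ← R2 − 4/15·R4.
R3 ← R3 − 16/15·R4.
Rank is 4 with 5 unknowns, leaving x_5 free.

infinitely many solutions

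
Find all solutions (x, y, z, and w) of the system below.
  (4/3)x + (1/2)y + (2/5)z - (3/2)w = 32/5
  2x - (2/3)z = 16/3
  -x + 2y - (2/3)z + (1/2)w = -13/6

Row-reduce:
R1 ← R1 / (4/3).
R2 ← R2 − 2·R1.
R3 ← R3 + 1·R1.
R2 ← R2 / (-3/4).
R1 ← R1 − 3/8·R2.
R3 ← R3 − 19/8·R2.
R3 ← R3 / (-197/45).
R1 ← R1 + 1/3·R3.
R2 ← R2 − 76/45·R3.
Rank is 3 with 4 unknowns, leaving w free.

infinitely many solutions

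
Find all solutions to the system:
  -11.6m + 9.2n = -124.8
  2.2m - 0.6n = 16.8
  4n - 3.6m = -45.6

m = 6, n = -6

Row-reduce the augmented matrix:
R1 ← R1 / (-58/5).
R2 ← R2 − 11/5·R1.
R3 ← R3 + 18/5·R1.
R2 ← R2 / (166/145).
R1 ← R1 + 23/29·R2.
R3 ← R3 − 166/145·R2.
R3 reduces to 0 = 0, so the extra equation is consistent.
Reading off the reduced rows gives m = 6, n = -6.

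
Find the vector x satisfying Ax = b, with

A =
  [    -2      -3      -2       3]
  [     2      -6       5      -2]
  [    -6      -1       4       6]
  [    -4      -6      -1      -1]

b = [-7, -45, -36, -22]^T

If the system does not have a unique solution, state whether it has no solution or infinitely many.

Row-reduce the augmented matrix:
R1 ← R1 / (-2).
R2 ← R2 − 2·R1.
R3 ← R3 + 6·R1.
R4 ← R4 + 4·R1.
R2 ← R2 / (-9).
R1 ← R1 − 3/2·R2.
R3 ← R3 − 8·R2.
R3 ← R3 / (38/3).
R1 ← R1 − 3/2·R3.
R2 ← R2 + 1/3·R3.
R4 ← R4 − 3·R3.
R4 ← R4 / (-13/2).
R1 ← R1 + 13/12·R4.
R2 ← R2 + 1/6·R4.
R3 ← R3 + 1/6·R4.
Reading off the reduced rows gives x_1 = 1, x_2 = 4, x_3 = -5, x_4 = -1.

x_1 = 1, x_2 = 4, x_3 = -5, x_4 = -1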